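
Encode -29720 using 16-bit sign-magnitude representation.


Sign bit: 1 (negative)
Magnitude: 29720 = 111010000011000
= 1111010000011000


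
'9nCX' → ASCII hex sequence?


String: '9nCX'  (4 characters)
Per-character ASCII lookup:
  '9': digits start at 48: '9' = 48 + 9 = 57 → 0x39
  'n': lowercase starts at 97: 'n' = 97 + 13 = 110 → 0x6E
  'C': uppercase starts at 65: 'C' = 65 + 2 = 67 → 0x43
  'X': uppercase starts at 65: 'X' = 65 + 23 = 88 → 0x58
= 0x39 0x6E 0x43 0x58


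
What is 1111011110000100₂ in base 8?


Group into 3-bit groups: 001111011110000100
  001 = 1
  111 = 7
  011 = 3
  110 = 6
  000 = 0
  100 = 4
= 0o173604


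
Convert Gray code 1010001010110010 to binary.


Gray code: 1010001010110010
MSB stays the same: 1
Each subsequent bit = prev_binary XOR current_gray:
  B[1] = 1 XOR 0 = 1
  B[2] = 1 XOR 1 = 0
  B[3] = 0 XOR 0 = 0
  B[4] = 0 XOR 0 = 0
  B[5] = 0 XOR 0 = 0
  B[6] = 0 XOR 1 = 1
  B[7] = 1 XOR 0 = 1
  B[8] = 1 XOR 1 = 0
  B[9] = 0 XOR 0 = 0
  B[10] = 0 XOR 1 = 1
  B[11] = 1 XOR 1 = 0
  B[12] = 0 XOR 0 = 0
  B[13] = 0 XOR 0 = 0
  B[14] = 0 XOR 1 = 1
  B[15] = 1 XOR 0 = 1
= 1100001100100011 (49955 decimal)


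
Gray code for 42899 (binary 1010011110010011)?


Binary: 1010011110010011
Gray code: G = B XOR (B >> 1)
B >> 1 = 0101001111001001
1010011110010011 XOR 0101001111001001:
  1 XOR 0 = 1
  0 XOR 1 = 1
  1 XOR 0 = 1
  0 XOR 1 = 1
  0 XOR 0 = 0
  1 XOR 0 = 1
  1 XOR 1 = 0
  1 XOR 1 = 0
  1 XOR 1 = 0
  0 XOR 1 = 1
  0 XOR 0 = 0
  1 XOR 0 = 1
  0 XOR 1 = 1
  0 XOR 0 = 0
  1 XOR 0 = 1
  1 XOR 1 = 0
= 1111010001011010


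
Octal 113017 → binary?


Each octal digit → 3 binary bits:
  1 = 001
  1 = 001
  3 = 011
  0 = 000
  1 = 001
  7 = 111
Concatenate: 001 001 011 000 001 111
= 001001011000001111


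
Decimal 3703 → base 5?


Divide by 5 repeatedly:
3703 ÷ 5 = 740 remainder 3
740 ÷ 5 = 148 remainder 0
148 ÷ 5 = 29 remainder 3
29 ÷ 5 = 5 remainder 4
5 ÷ 5 = 1 remainder 0
1 ÷ 5 = 0 remainder 1
Reading remainders bottom-up:
= 104303


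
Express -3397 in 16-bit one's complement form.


Original: 0000110101000101
Invert all bits:
  bit 0: 0 → 1
  bit 1: 0 → 1
  bit 2: 0 → 1
  bit 3: 0 → 1
  bit 4: 1 → 0
  bit 5: 1 → 0
  bit 6: 0 → 1
  bit 7: 1 → 0
  bit 8: 0 → 1
  bit 9: 1 → 0
  bit 10: 0 → 1
  bit 11: 0 → 1
  bit 12: 0 → 1
  bit 13: 1 → 0
  bit 14: 0 → 1
  bit 15: 1 → 0
= 1111001010111010


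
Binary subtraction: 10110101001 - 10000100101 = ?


Align and subtract column by column (LSB to MSB, borrowing when needed):
  10110101001
- 10000100101
  -----------
  col 0: (1 - 0 borrow-in) - 1 → 1 - 1 = 0, borrow out 0
  col 1: (0 - 0 borrow-in) - 0 → 0 - 0 = 0, borrow out 0
  col 2: (0 - 0 borrow-in) - 1 → borrow from next column: (0+2) - 1 = 1, borrow out 1
  col 3: (1 - 1 borrow-in) - 0 → 0 - 0 = 0, borrow out 0
  col 4: (0 - 0 borrow-in) - 0 → 0 - 0 = 0, borrow out 0
  col 5: (1 - 0 borrow-in) - 1 → 1 - 1 = 0, borrow out 0
  col 6: (0 - 0 borrow-in) - 0 → 0 - 0 = 0, borrow out 0
  col 7: (1 - 0 borrow-in) - 0 → 1 - 0 = 1, borrow out 0
  col 8: (1 - 0 borrow-in) - 0 → 1 - 0 = 1, borrow out 0
  col 9: (0 - 0 borrow-in) - 0 → 0 - 0 = 0, borrow out 0
  col 10: (1 - 0 borrow-in) - 1 → 1 - 1 = 0, borrow out 0
Reading bits MSB→LSB: 00110000100
Strip leading zeros: 110000100
= 110000100


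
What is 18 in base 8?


Divide by 8 repeatedly:
18 ÷ 8 = 2 remainder 2
2 ÷ 8 = 0 remainder 2
Reading remainders bottom-up:
= 0o22


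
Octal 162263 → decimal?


Positional values:
Position 0: 3 × 8^0 = 3
Position 1: 6 × 8^1 = 48
Position 2: 2 × 8^2 = 128
Position 3: 2 × 8^3 = 1024
Position 4: 6 × 8^4 = 24576
Position 5: 1 × 8^5 = 32768
Sum = 3 + 48 + 128 + 1024 + 24576 + 32768
= 58547


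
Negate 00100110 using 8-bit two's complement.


Original: 00100110
Step 1 - Invert all bits: 11011001
Step 2 - Add 1: 11011001 + 1
= 11011010 (represents -38)


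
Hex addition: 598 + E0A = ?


Align and add column by column (LSB to MSB, each column mod 16 with carry):
  0598
+ 0E0A
  ----
  col 0: 8(8) + A(10) + 0 (carry in) = 18 → 2(2), carry out 1
  col 1: 9(9) + 0(0) + 1 (carry in) = 10 → A(10), carry out 0
  col 2: 5(5) + E(14) + 0 (carry in) = 19 → 3(3), carry out 1
  col 3: 0(0) + 0(0) + 1 (carry in) = 1 → 1(1), carry out 0
Reading digits MSB→LSB: 13A2
Strip leading zeros: 13A2
= 0x13A2


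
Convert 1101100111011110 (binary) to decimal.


Positional values:
Bit 1: 1 × 2^1 = 2
Bit 2: 1 × 2^2 = 4
Bit 3: 1 × 2^3 = 8
Bit 4: 1 × 2^4 = 16
Bit 6: 1 × 2^6 = 64
Bit 7: 1 × 2^7 = 128
Bit 8: 1 × 2^8 = 256
Bit 11: 1 × 2^11 = 2048
Bit 12: 1 × 2^12 = 4096
Bit 14: 1 × 2^14 = 16384
Bit 15: 1 × 2^15 = 32768
Sum = 2 + 4 + 8 + 16 + 64 + 128 + 256 + 2048 + 4096 + 16384 + 32768
= 55774


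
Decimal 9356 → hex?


Divide by 16 repeatedly:
9356 ÷ 16 = 584 remainder 12 (C)
584 ÷ 16 = 36 remainder 8 (8)
36 ÷ 16 = 2 remainder 4 (4)
2 ÷ 16 = 0 remainder 2 (2)
Reading remainders bottom-up:
= 0x248C


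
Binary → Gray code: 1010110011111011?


Binary: 1010110011111011
Gray code: G = B XOR (B >> 1)
B >> 1 = 0101011001111101
1010110011111011 XOR 0101011001111101:
  1 XOR 0 = 1
  0 XOR 1 = 1
  1 XOR 0 = 1
  0 XOR 1 = 1
  1 XOR 0 = 1
  1 XOR 1 = 0
  0 XOR 1 = 1
  0 XOR 0 = 0
  1 XOR 0 = 1
  1 XOR 1 = 0
  1 XOR 1 = 0
  1 XOR 1 = 0
  1 XOR 1 = 0
  0 XOR 1 = 1
  1 XOR 0 = 1
  1 XOR 1 = 0
= 1111101010000110


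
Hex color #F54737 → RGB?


Hex: #F54737
R = F5₁₆ = 245
G = 47₁₆ = 71
B = 37₁₆ = 55
= RGB(245, 71, 55)


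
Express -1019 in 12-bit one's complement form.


Original: 001111111011
Invert all bits:
  bit 0: 0 → 1
  bit 1: 0 → 1
  bit 2: 1 → 0
  bit 3: 1 → 0
  bit 4: 1 → 0
  bit 5: 1 → 0
  bit 6: 1 → 0
  bit 7: 1 → 0
  bit 8: 1 → 0
  bit 9: 0 → 1
  bit 10: 1 → 0
  bit 11: 1 → 0
= 110000000100


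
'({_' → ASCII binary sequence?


String: '({_'  (3 characters)
Per-character ASCII lookup:
  '(': special character: '(' = 40 → 101000
  '{': special character: '{' = 123 → 1111011
  '_': special character: '_' = 95 → 1011111
= 101000 1111011 1011111


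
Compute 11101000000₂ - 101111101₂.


Align and subtract column by column (LSB to MSB, borrowing when needed):
  11101000000
- 00101111101
  -----------
  col 0: (0 - 0 borrow-in) - 1 → borrow from next column: (0+2) - 1 = 1, borrow out 1
  col 1: (0 - 1 borrow-in) - 0 → borrow from next column: (-1+2) - 0 = 1, borrow out 1
  col 2: (0 - 1 borrow-in) - 1 → borrow from next column: (-1+2) - 1 = 0, borrow out 1
  col 3: (0 - 1 borrow-in) - 1 → borrow from next column: (-1+2) - 1 = 0, borrow out 1
  col 4: (0 - 1 borrow-in) - 1 → borrow from next column: (-1+2) - 1 = 0, borrow out 1
  col 5: (0 - 1 borrow-in) - 1 → borrow from next column: (-1+2) - 1 = 0, borrow out 1
  col 6: (1 - 1 borrow-in) - 1 → borrow from next column: (0+2) - 1 = 1, borrow out 1
  col 7: (0 - 1 borrow-in) - 0 → borrow from next column: (-1+2) - 0 = 1, borrow out 1
  col 8: (1 - 1 borrow-in) - 1 → borrow from next column: (0+2) - 1 = 1, borrow out 1
  col 9: (1 - 1 borrow-in) - 0 → 0 - 0 = 0, borrow out 0
  col 10: (1 - 0 borrow-in) - 0 → 1 - 0 = 1, borrow out 0
Reading bits MSB→LSB: 10111000011
Strip leading zeros: 10111000011
= 10111000011


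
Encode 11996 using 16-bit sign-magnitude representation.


Sign bit: 0 (positive)
Magnitude: 11996 = 010111011011100
= 0010111011011100


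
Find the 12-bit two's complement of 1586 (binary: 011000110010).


Original: 011000110010
Step 1 - Invert all bits: 100111001101
Step 2 - Add 1: 100111001101 + 1
= 100111001110 (represents -1586)


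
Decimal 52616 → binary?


Divide by 2 repeatedly:
52616 ÷ 2 = 26308 remainder 0
26308 ÷ 2 = 13154 remainder 0
13154 ÷ 2 = 6577 remainder 0
6577 ÷ 2 = 3288 remainder 1
3288 ÷ 2 = 1644 remainder 0
1644 ÷ 2 = 822 remainder 0
822 ÷ 2 = 411 remainder 0
411 ÷ 2 = 205 remainder 1
205 ÷ 2 = 102 remainder 1
102 ÷ 2 = 51 remainder 0
51 ÷ 2 = 25 remainder 1
25 ÷ 2 = 12 remainder 1
12 ÷ 2 = 6 remainder 0
6 ÷ 2 = 3 remainder 0
3 ÷ 2 = 1 remainder 1
1 ÷ 2 = 0 remainder 1
Reading remainders bottom-up:
= 1100110110001000


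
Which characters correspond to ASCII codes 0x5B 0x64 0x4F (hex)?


Codes (hex): 0x5B 0x64 0x4F
Per-code ASCII lookup:
  0x5B = 91  (special character) → '['
  0x64 = 100  (range 97-122: lowercase, 100 - 97 = 3) → 'd'
  0x4F = 79  (range 65-90: uppercase, 79 - 65 = 14) → 'O'
= '[dO'


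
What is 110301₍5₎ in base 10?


Positional values (base 5):
  1 × 5^0 = 1 × 1 = 1
  0 × 5^1 = 0 × 5 = 0
  3 × 5^2 = 3 × 25 = 75
  0 × 5^3 = 0 × 125 = 0
  1 × 5^4 = 1 × 625 = 625
  1 × 5^5 = 1 × 3125 = 3125
Sum = 1 + 0 + 75 + 0 + 625 + 3125
= 3826


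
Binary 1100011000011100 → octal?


Group into 3-bit groups: 001100011000011100
  001 = 1
  100 = 4
  011 = 3
  000 = 0
  011 = 3
  100 = 4
= 0o143034


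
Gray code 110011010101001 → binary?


Gray code: 110011010101001
MSB stays the same: 1
Each subsequent bit = prev_binary XOR current_gray:
  B[1] = 1 XOR 1 = 0
  B[2] = 0 XOR 0 = 0
  B[3] = 0 XOR 0 = 0
  B[4] = 0 XOR 1 = 1
  B[5] = 1 XOR 1 = 0
  B[6] = 0 XOR 0 = 0
  B[7] = 0 XOR 1 = 1
  B[8] = 1 XOR 0 = 1
  B[9] = 1 XOR 1 = 0
  B[10] = 0 XOR 0 = 0
  B[11] = 0 XOR 1 = 1
  B[12] = 1 XOR 0 = 1
  B[13] = 1 XOR 0 = 1
  B[14] = 1 XOR 1 = 0
= 100010011001110 (17614 decimal)


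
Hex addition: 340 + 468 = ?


Align and add column by column (LSB to MSB, each column mod 16 with carry):
  0340
+ 0468
  ----
  col 0: 0(0) + 8(8) + 0 (carry in) = 8 → 8(8), carry out 0
  col 1: 4(4) + 6(6) + 0 (carry in) = 10 → A(10), carry out 0
  col 2: 3(3) + 4(4) + 0 (carry in) = 7 → 7(7), carry out 0
  col 3: 0(0) + 0(0) + 0 (carry in) = 0 → 0(0), carry out 0
Reading digits MSB→LSB: 07A8
Strip leading zeros: 7A8
= 0x7A8


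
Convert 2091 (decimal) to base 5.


Divide by 5 repeatedly:
2091 ÷ 5 = 418 remainder 1
418 ÷ 5 = 83 remainder 3
83 ÷ 5 = 16 remainder 3
16 ÷ 5 = 3 remainder 1
3 ÷ 5 = 0 remainder 3
Reading remainders bottom-up:
= 31331


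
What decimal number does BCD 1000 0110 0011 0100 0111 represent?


Each 4-bit group → digit:
  1000 → 8
  0110 → 6
  0011 → 3
  0100 → 4
  0111 → 7
= 86347


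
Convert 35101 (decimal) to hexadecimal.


Divide by 16 repeatedly:
35101 ÷ 16 = 2193 remainder 13 (D)
2193 ÷ 16 = 137 remainder 1 (1)
137 ÷ 16 = 8 remainder 9 (9)
8 ÷ 16 = 0 remainder 8 (8)
Reading remainders bottom-up:
= 0x891D


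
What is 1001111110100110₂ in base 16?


Group into 4-bit nibbles: 1001111110100110
  1001 = 9
  1111 = F
  1010 = A
  0110 = 6
= 0x9FA6


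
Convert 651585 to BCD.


Each digit → 4-bit binary:
  6 → 0110
  5 → 0101
  1 → 0001
  5 → 0101
  8 → 1000
  5 → 0101
= 0110 0101 0001 0101 1000 0101


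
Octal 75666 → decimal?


Positional values:
Position 0: 6 × 8^0 = 6
Position 1: 6 × 8^1 = 48
Position 2: 6 × 8^2 = 384
Position 3: 5 × 8^3 = 2560
Position 4: 7 × 8^4 = 28672
Sum = 6 + 48 + 384 + 2560 + 28672
= 31670


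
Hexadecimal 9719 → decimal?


Positional values:
Position 0: 9 × 16^0 = 9 × 1 = 9
Position 1: 1 × 16^1 = 1 × 16 = 16
Position 2: 7 × 16^2 = 7 × 256 = 1792
Position 3: 9 × 16^3 = 9 × 4096 = 36864
Sum = 9 + 16 + 1792 + 36864
= 38681


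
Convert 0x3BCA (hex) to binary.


Each hex digit → 4 binary bits:
  3 = 0011
  B = 1011
  C = 1100
  A = 1010
Concatenate: 0011 1011 1100 1010
= 0011101111001010


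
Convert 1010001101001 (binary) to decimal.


Positional values:
Bit 0: 1 × 2^0 = 1
Bit 3: 1 × 2^3 = 8
Bit 5: 1 × 2^5 = 32
Bit 6: 1 × 2^6 = 64
Bit 10: 1 × 2^10 = 1024
Bit 12: 1 × 2^12 = 4096
Sum = 1 + 8 + 32 + 64 + 1024 + 4096
= 5225


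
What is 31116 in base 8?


Divide by 8 repeatedly:
31116 ÷ 8 = 3889 remainder 4
3889 ÷ 8 = 486 remainder 1
486 ÷ 8 = 60 remainder 6
60 ÷ 8 = 7 remainder 4
7 ÷ 8 = 0 remainder 7
Reading remainders bottom-up:
= 0o74614


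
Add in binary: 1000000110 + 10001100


Align and add column by column (LSB to MSB, carry propagating):
  01000000110
+ 00010001100
  -----------
  col 0: 0 + 0 + 0 (carry in) = 0 → bit 0, carry out 0
  col 1: 1 + 0 + 0 (carry in) = 1 → bit 1, carry out 0
  col 2: 1 + 1 + 0 (carry in) = 2 → bit 0, carry out 1
  col 3: 0 + 1 + 1 (carry in) = 2 → bit 0, carry out 1
  col 4: 0 + 0 + 1 (carry in) = 1 → bit 1, carry out 0
  col 5: 0 + 0 + 0 (carry in) = 0 → bit 0, carry out 0
  col 6: 0 + 0 + 0 (carry in) = 0 → bit 0, carry out 0
  col 7: 0 + 1 + 0 (carry in) = 1 → bit 1, carry out 0
  col 8: 0 + 0 + 0 (carry in) = 0 → bit 0, carry out 0
  col 9: 1 + 0 + 0 (carry in) = 1 → bit 1, carry out 0
  col 10: 0 + 0 + 0 (carry in) = 0 → bit 0, carry out 0
Reading bits MSB→LSB: 01010010010
Strip leading zeros: 1010010010
= 1010010010


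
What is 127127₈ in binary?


Each octal digit → 3 binary bits:
  1 = 001
  2 = 010
  7 = 111
  1 = 001
  2 = 010
  7 = 111
Concatenate: 001 010 111 001 010 111
= 001010111001010111


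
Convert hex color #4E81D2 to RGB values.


Hex: #4E81D2
R = 4E₁₆ = 78
G = 81₁₆ = 129
B = D2₁₆ = 210
= RGB(78, 129, 210)


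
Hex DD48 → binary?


Each hex digit → 4 binary bits:
  D = 1101
  D = 1101
  4 = 0100
  8 = 1000
Concatenate: 1101 1101 0100 1000
= 1101110101001000


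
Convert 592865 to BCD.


Each digit → 4-bit binary:
  5 → 0101
  9 → 1001
  2 → 0010
  8 → 1000
  6 → 0110
  5 → 0101
= 0101 1001 0010 1000 0110 0101


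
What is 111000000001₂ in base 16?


Group into 4-bit nibbles: 111000000001
  1110 = E
  0000 = 0
  0001 = 1
= 0xE01


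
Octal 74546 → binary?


Each octal digit → 3 binary bits:
  7 = 111
  4 = 100
  5 = 101
  4 = 100
  6 = 110
Concatenate: 111 100 101 100 110
= 111100101100110


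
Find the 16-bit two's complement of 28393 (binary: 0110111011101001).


Original: 0110111011101001
Step 1 - Invert all bits: 1001000100010110
Step 2 - Add 1: 1001000100010110 + 1
= 1001000100010111 (represents -28393)


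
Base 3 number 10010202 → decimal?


Positional values (base 3):
  2 × 3^0 = 2 × 1 = 2
  0 × 3^1 = 0 × 3 = 0
  2 × 3^2 = 2 × 9 = 18
  0 × 3^3 = 0 × 27 = 0
  1 × 3^4 = 1 × 81 = 81
  0 × 3^5 = 0 × 243 = 0
  0 × 3^6 = 0 × 729 = 0
  1 × 3^7 = 1 × 2187 = 2187
Sum = 2 + 0 + 18 + 0 + 81 + 0 + 0 + 2187
= 2288


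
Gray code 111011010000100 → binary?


Gray code: 111011010000100
MSB stays the same: 1
Each subsequent bit = prev_binary XOR current_gray:
  B[1] = 1 XOR 1 = 0
  B[2] = 0 XOR 1 = 1
  B[3] = 1 XOR 0 = 1
  B[4] = 1 XOR 1 = 0
  B[5] = 0 XOR 1 = 1
  B[6] = 1 XOR 0 = 1
  B[7] = 1 XOR 1 = 0
  B[8] = 0 XOR 0 = 0
  B[9] = 0 XOR 0 = 0
  B[10] = 0 XOR 0 = 0
  B[11] = 0 XOR 0 = 0
  B[12] = 0 XOR 1 = 1
  B[13] = 1 XOR 0 = 1
  B[14] = 1 XOR 0 = 1
= 101101100000111 (23303 decimal)


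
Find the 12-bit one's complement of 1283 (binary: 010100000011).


Original: 010100000011
Invert all bits:
  bit 0: 0 → 1
  bit 1: 1 → 0
  bit 2: 0 → 1
  bit 3: 1 → 0
  bit 4: 0 → 1
  bit 5: 0 → 1
  bit 6: 0 → 1
  bit 7: 0 → 1
  bit 8: 0 → 1
  bit 9: 0 → 1
  bit 10: 1 → 0
  bit 11: 1 → 0
= 101011111100


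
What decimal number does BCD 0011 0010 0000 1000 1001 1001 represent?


Each 4-bit group → digit:
  0011 → 3
  0010 → 2
  0000 → 0
  1000 → 8
  1001 → 9
  1001 → 9
= 320899


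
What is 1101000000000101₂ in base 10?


Positional values:
Bit 0: 1 × 2^0 = 1
Bit 2: 1 × 2^2 = 4
Bit 12: 1 × 2^12 = 4096
Bit 14: 1 × 2^14 = 16384
Bit 15: 1 × 2^15 = 32768
Sum = 1 + 4 + 4096 + 16384 + 32768
= 53253


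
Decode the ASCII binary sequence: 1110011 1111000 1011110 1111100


Codes (binary): 1110011 1111000 1011110 1111100
Per-code ASCII lookup:
  1110011 = 115  (range 97-122: lowercase, 115 - 97 = 18) → 's'
  1111000 = 120  (range 97-122: lowercase, 120 - 97 = 23) → 'x'
  1011110 = 94  (special character) → '^'
  1111100 = 124  (special character) → '|'
= 'sx^|'


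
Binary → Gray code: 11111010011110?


Binary: 11111010011110
Gray code: G = B XOR (B >> 1)
B >> 1 = 01111101001111
11111010011110 XOR 01111101001111:
  1 XOR 0 = 1
  1 XOR 1 = 0
  1 XOR 1 = 0
  1 XOR 1 = 0
  1 XOR 1 = 0
  0 XOR 1 = 1
  1 XOR 0 = 1
  0 XOR 1 = 1
  0 XOR 0 = 0
  1 XOR 0 = 1
  1 XOR 1 = 0
  1 XOR 1 = 0
  1 XOR 1 = 0
  0 XOR 1 = 1
= 10000111010001


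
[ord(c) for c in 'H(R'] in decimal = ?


String: 'H(R'  (3 characters)
Per-character ASCII lookup:
  'H': uppercase starts at 65: 'H' = 65 + 7 = 72
  '(': special character: '(' = 40
  'R': uppercase starts at 65: 'R' = 65 + 17 = 82
= 72 40 82


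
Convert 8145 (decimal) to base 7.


Divide by 7 repeatedly:
8145 ÷ 7 = 1163 remainder 4
1163 ÷ 7 = 166 remainder 1
166 ÷ 7 = 23 remainder 5
23 ÷ 7 = 3 remainder 2
3 ÷ 7 = 0 remainder 3
Reading remainders bottom-up:
= 32514


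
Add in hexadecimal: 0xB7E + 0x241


Align and add column by column (LSB to MSB, each column mod 16 with carry):
  0B7E
+ 0241
  ----
  col 0: E(14) + 1(1) + 0 (carry in) = 15 → F(15), carry out 0
  col 1: 7(7) + 4(4) + 0 (carry in) = 11 → B(11), carry out 0
  col 2: B(11) + 2(2) + 0 (carry in) = 13 → D(13), carry out 0
  col 3: 0(0) + 0(0) + 0 (carry in) = 0 → 0(0), carry out 0
Reading digits MSB→LSB: 0DBF
Strip leading zeros: DBF
= 0xDBF


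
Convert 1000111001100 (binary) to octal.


Group into 3-bit groups: 001000111001100
  001 = 1
  000 = 0
  111 = 7
  001 = 1
  100 = 4
= 0o10714


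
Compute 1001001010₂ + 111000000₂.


Align and add column by column (LSB to MSB, carry propagating):
  01001001010
+ 00111000000
  -----------
  col 0: 0 + 0 + 0 (carry in) = 0 → bit 0, carry out 0
  col 1: 1 + 0 + 0 (carry in) = 1 → bit 1, carry out 0
  col 2: 0 + 0 + 0 (carry in) = 0 → bit 0, carry out 0
  col 3: 1 + 0 + 0 (carry in) = 1 → bit 1, carry out 0
  col 4: 0 + 0 + 0 (carry in) = 0 → bit 0, carry out 0
  col 5: 0 + 0 + 0 (carry in) = 0 → bit 0, carry out 0
  col 6: 1 + 1 + 0 (carry in) = 2 → bit 0, carry out 1
  col 7: 0 + 1 + 1 (carry in) = 2 → bit 0, carry out 1
  col 8: 0 + 1 + 1 (carry in) = 2 → bit 0, carry out 1
  col 9: 1 + 0 + 1 (carry in) = 2 → bit 0, carry out 1
  col 10: 0 + 0 + 1 (carry in) = 1 → bit 1, carry out 0
Reading bits MSB→LSB: 10000001010
Strip leading zeros: 10000001010
= 10000001010


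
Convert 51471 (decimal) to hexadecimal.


Divide by 16 repeatedly:
51471 ÷ 16 = 3216 remainder 15 (F)
3216 ÷ 16 = 201 remainder 0 (0)
201 ÷ 16 = 12 remainder 9 (9)
12 ÷ 16 = 0 remainder 12 (C)
Reading remainders bottom-up:
= 0xC90F


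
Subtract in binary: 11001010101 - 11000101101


Align and subtract column by column (LSB to MSB, borrowing when needed):
  11001010101
- 11000101101
  -----------
  col 0: (1 - 0 borrow-in) - 1 → 1 - 1 = 0, borrow out 0
  col 1: (0 - 0 borrow-in) - 0 → 0 - 0 = 0, borrow out 0
  col 2: (1 - 0 borrow-in) - 1 → 1 - 1 = 0, borrow out 0
  col 3: (0 - 0 borrow-in) - 1 → borrow from next column: (0+2) - 1 = 1, borrow out 1
  col 4: (1 - 1 borrow-in) - 0 → 0 - 0 = 0, borrow out 0
  col 5: (0 - 0 borrow-in) - 1 → borrow from next column: (0+2) - 1 = 1, borrow out 1
  col 6: (1 - 1 borrow-in) - 0 → 0 - 0 = 0, borrow out 0
  col 7: (0 - 0 borrow-in) - 0 → 0 - 0 = 0, borrow out 0
  col 8: (0 - 0 borrow-in) - 0 → 0 - 0 = 0, borrow out 0
  col 9: (1 - 0 borrow-in) - 1 → 1 - 1 = 0, borrow out 0
  col 10: (1 - 0 borrow-in) - 1 → 1 - 1 = 0, borrow out 0
Reading bits MSB→LSB: 00000101000
Strip leading zeros: 101000
= 101000


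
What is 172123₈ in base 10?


Positional values:
Position 0: 3 × 8^0 = 3
Position 1: 2 × 8^1 = 16
Position 2: 1 × 8^2 = 64
Position 3: 2 × 8^3 = 1024
Position 4: 7 × 8^4 = 28672
Position 5: 1 × 8^5 = 32768
Sum = 3 + 16 + 64 + 1024 + 28672 + 32768
= 62547


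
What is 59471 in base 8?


Divide by 8 repeatedly:
59471 ÷ 8 = 7433 remainder 7
7433 ÷ 8 = 929 remainder 1
929 ÷ 8 = 116 remainder 1
116 ÷ 8 = 14 remainder 4
14 ÷ 8 = 1 remainder 6
1 ÷ 8 = 0 remainder 1
Reading remainders bottom-up:
= 0o164117


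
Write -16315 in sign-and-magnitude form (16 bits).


Sign bit: 1 (negative)
Magnitude: 16315 = 011111110111011
= 1011111110111011


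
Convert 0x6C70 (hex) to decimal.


Positional values:
Position 0: 0 × 16^0 = 0 × 1 = 0
Position 1: 7 × 16^1 = 7 × 16 = 112
Position 2: C × 16^2 = 12 × 256 = 3072
Position 3: 6 × 16^3 = 6 × 4096 = 24576
Sum = 0 + 112 + 3072 + 24576
= 27760


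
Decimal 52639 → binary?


Divide by 2 repeatedly:
52639 ÷ 2 = 26319 remainder 1
26319 ÷ 2 = 13159 remainder 1
13159 ÷ 2 = 6579 remainder 1
6579 ÷ 2 = 3289 remainder 1
3289 ÷ 2 = 1644 remainder 1
1644 ÷ 2 = 822 remainder 0
822 ÷ 2 = 411 remainder 0
411 ÷ 2 = 205 remainder 1
205 ÷ 2 = 102 remainder 1
102 ÷ 2 = 51 remainder 0
51 ÷ 2 = 25 remainder 1
25 ÷ 2 = 12 remainder 1
12 ÷ 2 = 6 remainder 0
6 ÷ 2 = 3 remainder 0
3 ÷ 2 = 1 remainder 1
1 ÷ 2 = 0 remainder 1
Reading remainders bottom-up:
= 1100110110011111


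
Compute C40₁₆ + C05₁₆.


Align and add column by column (LSB to MSB, each column mod 16 with carry):
  0C40
+ 0C05
  ----
  col 0: 0(0) + 5(5) + 0 (carry in) = 5 → 5(5), carry out 0
  col 1: 4(4) + 0(0) + 0 (carry in) = 4 → 4(4), carry out 0
  col 2: C(12) + C(12) + 0 (carry in) = 24 → 8(8), carry out 1
  col 3: 0(0) + 0(0) + 1 (carry in) = 1 → 1(1), carry out 0
Reading digits MSB→LSB: 1845
Strip leading zeros: 1845
= 0x1845


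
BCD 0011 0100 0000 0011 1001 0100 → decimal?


Each 4-bit group → digit:
  0011 → 3
  0100 → 4
  0000 → 0
  0011 → 3
  1001 → 9
  0100 → 4
= 340394


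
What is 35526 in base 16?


Divide by 16 repeatedly:
35526 ÷ 16 = 2220 remainder 6 (6)
2220 ÷ 16 = 138 remainder 12 (C)
138 ÷ 16 = 8 remainder 10 (A)
8 ÷ 16 = 0 remainder 8 (8)
Reading remainders bottom-up:
= 0x8AC6


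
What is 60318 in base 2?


Divide by 2 repeatedly:
60318 ÷ 2 = 30159 remainder 0
30159 ÷ 2 = 15079 remainder 1
15079 ÷ 2 = 7539 remainder 1
7539 ÷ 2 = 3769 remainder 1
3769 ÷ 2 = 1884 remainder 1
1884 ÷ 2 = 942 remainder 0
942 ÷ 2 = 471 remainder 0
471 ÷ 2 = 235 remainder 1
235 ÷ 2 = 117 remainder 1
117 ÷ 2 = 58 remainder 1
58 ÷ 2 = 29 remainder 0
29 ÷ 2 = 14 remainder 1
14 ÷ 2 = 7 remainder 0
7 ÷ 2 = 3 remainder 1
3 ÷ 2 = 1 remainder 1
1 ÷ 2 = 0 remainder 1
Reading remainders bottom-up:
= 1110101110011110


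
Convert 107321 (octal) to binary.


Each octal digit → 3 binary bits:
  1 = 001
  0 = 000
  7 = 111
  3 = 011
  2 = 010
  1 = 001
Concatenate: 001 000 111 011 010 001
= 001000111011010001


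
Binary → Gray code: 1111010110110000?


Binary: 1111010110110000
Gray code: G = B XOR (B >> 1)
B >> 1 = 0111101011011000
1111010110110000 XOR 0111101011011000:
  1 XOR 0 = 1
  1 XOR 1 = 0
  1 XOR 1 = 0
  1 XOR 1 = 0
  0 XOR 1 = 1
  1 XOR 0 = 1
  0 XOR 1 = 1
  1 XOR 0 = 1
  1 XOR 1 = 0
  0 XOR 1 = 1
  1 XOR 0 = 1
  1 XOR 1 = 0
  0 XOR 1 = 1
  0 XOR 0 = 0
  0 XOR 0 = 0
  0 XOR 0 = 0
= 1000111101101000


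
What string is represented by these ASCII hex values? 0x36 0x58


Codes (hex): 0x36 0x58
Per-code ASCII lookup:
  0x36 = 54  (range 48-57: digits, 54 - 48 = 6) → '6'
  0x58 = 88  (range 65-90: uppercase, 88 - 65 = 23) → 'X'
= '6X'


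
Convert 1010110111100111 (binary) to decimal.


Positional values:
Bit 0: 1 × 2^0 = 1
Bit 1: 1 × 2^1 = 2
Bit 2: 1 × 2^2 = 4
Bit 5: 1 × 2^5 = 32
Bit 6: 1 × 2^6 = 64
Bit 7: 1 × 2^7 = 128
Bit 8: 1 × 2^8 = 256
Bit 10: 1 × 2^10 = 1024
Bit 11: 1 × 2^11 = 2048
Bit 13: 1 × 2^13 = 8192
Bit 15: 1 × 2^15 = 32768
Sum = 1 + 2 + 4 + 32 + 64 + 128 + 256 + 1024 + 2048 + 8192 + 32768
= 44519


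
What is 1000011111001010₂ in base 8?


Group into 3-bit groups: 001000011111001010
  001 = 1
  000 = 0
  011 = 3
  111 = 7
  001 = 1
  010 = 2
= 0o103712


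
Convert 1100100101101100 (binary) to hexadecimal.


Group into 4-bit nibbles: 1100100101101100
  1100 = C
  1001 = 9
  0110 = 6
  1100 = C
= 0xC96C


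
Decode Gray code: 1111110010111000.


Gray code: 1111110010111000
MSB stays the same: 1
Each subsequent bit = prev_binary XOR current_gray:
  B[1] = 1 XOR 1 = 0
  B[2] = 0 XOR 1 = 1
  B[3] = 1 XOR 1 = 0
  B[4] = 0 XOR 1 = 1
  B[5] = 1 XOR 1 = 0
  B[6] = 0 XOR 0 = 0
  B[7] = 0 XOR 0 = 0
  B[8] = 0 XOR 1 = 1
  B[9] = 1 XOR 0 = 1
  B[10] = 1 XOR 1 = 0
  B[11] = 0 XOR 1 = 1
  B[12] = 1 XOR 1 = 0
  B[13] = 0 XOR 0 = 0
  B[14] = 0 XOR 0 = 0
  B[15] = 0 XOR 0 = 0
= 1010100011010000 (43216 decimal)


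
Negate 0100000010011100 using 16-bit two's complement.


Original: 0100000010011100
Step 1 - Invert all bits: 1011111101100011
Step 2 - Add 1: 1011111101100011 + 1
= 1011111101100100 (represents -16540)


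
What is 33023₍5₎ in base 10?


Positional values (base 5):
  3 × 5^0 = 3 × 1 = 3
  2 × 5^1 = 2 × 5 = 10
  0 × 5^2 = 0 × 25 = 0
  3 × 5^3 = 3 × 125 = 375
  3 × 5^4 = 3 × 625 = 1875
Sum = 3 + 10 + 0 + 375 + 1875
= 2263


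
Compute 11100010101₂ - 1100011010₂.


Align and subtract column by column (LSB to MSB, borrowing when needed):
  11100010101
- 01100011010
  -----------
  col 0: (1 - 0 borrow-in) - 0 → 1 - 0 = 1, borrow out 0
  col 1: (0 - 0 borrow-in) - 1 → borrow from next column: (0+2) - 1 = 1, borrow out 1
  col 2: (1 - 1 borrow-in) - 0 → 0 - 0 = 0, borrow out 0
  col 3: (0 - 0 borrow-in) - 1 → borrow from next column: (0+2) - 1 = 1, borrow out 1
  col 4: (1 - 1 borrow-in) - 1 → borrow from next column: (0+2) - 1 = 1, borrow out 1
  col 5: (0 - 1 borrow-in) - 0 → borrow from next column: (-1+2) - 0 = 1, borrow out 1
  col 6: (0 - 1 borrow-in) - 0 → borrow from next column: (-1+2) - 0 = 1, borrow out 1
  col 7: (0 - 1 borrow-in) - 0 → borrow from next column: (-1+2) - 0 = 1, borrow out 1
  col 8: (1 - 1 borrow-in) - 1 → borrow from next column: (0+2) - 1 = 1, borrow out 1
  col 9: (1 - 1 borrow-in) - 1 → borrow from next column: (0+2) - 1 = 1, borrow out 1
  col 10: (1 - 1 borrow-in) - 0 → 0 - 0 = 0, borrow out 0
Reading bits MSB→LSB: 01111111011
Strip leading zeros: 1111111011
= 1111111011


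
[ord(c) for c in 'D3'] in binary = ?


String: 'D3'  (2 characters)
Per-character ASCII lookup:
  'D': uppercase starts at 65: 'D' = 65 + 3 = 68 → 1000100
  '3': digits start at 48: '3' = 48 + 3 = 51 → 110011
= 1000100 110011


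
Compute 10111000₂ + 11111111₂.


Align and add column by column (LSB to MSB, carry propagating):
  010111000
+ 011111111
  ---------
  col 0: 0 + 1 + 0 (carry in) = 1 → bit 1, carry out 0
  col 1: 0 + 1 + 0 (carry in) = 1 → bit 1, carry out 0
  col 2: 0 + 1 + 0 (carry in) = 1 → bit 1, carry out 0
  col 3: 1 + 1 + 0 (carry in) = 2 → bit 0, carry out 1
  col 4: 1 + 1 + 1 (carry in) = 3 → bit 1, carry out 1
  col 5: 1 + 1 + 1 (carry in) = 3 → bit 1, carry out 1
  col 6: 0 + 1 + 1 (carry in) = 2 → bit 0, carry out 1
  col 7: 1 + 1 + 1 (carry in) = 3 → bit 1, carry out 1
  col 8: 0 + 0 + 1 (carry in) = 1 → bit 1, carry out 0
Reading bits MSB→LSB: 110110111
Strip leading zeros: 110110111
= 110110111


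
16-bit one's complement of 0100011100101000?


Original: 0100011100101000
Invert all bits:
  bit 0: 0 → 1
  bit 1: 1 → 0
  bit 2: 0 → 1
  bit 3: 0 → 1
  bit 4: 0 → 1
  bit 5: 1 → 0
  bit 6: 1 → 0
  bit 7: 1 → 0
  bit 8: 0 → 1
  bit 9: 0 → 1
  bit 10: 1 → 0
  bit 11: 0 → 1
  bit 12: 1 → 0
  bit 13: 0 → 1
  bit 14: 0 → 1
  bit 15: 0 → 1
= 1011100011010111


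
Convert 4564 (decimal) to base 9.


Divide by 9 repeatedly:
4564 ÷ 9 = 507 remainder 1
507 ÷ 9 = 56 remainder 3
56 ÷ 9 = 6 remainder 2
6 ÷ 9 = 0 remainder 6
Reading remainders bottom-up:
= 6231


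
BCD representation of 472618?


Each digit → 4-bit binary:
  4 → 0100
  7 → 0111
  2 → 0010
  6 → 0110
  1 → 0001
  8 → 1000
= 0100 0111 0010 0110 0001 1000


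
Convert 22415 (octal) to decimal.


Positional values:
Position 0: 5 × 8^0 = 5
Position 1: 1 × 8^1 = 8
Position 2: 4 × 8^2 = 256
Position 3: 2 × 8^3 = 1024
Position 4: 2 × 8^4 = 8192
Sum = 5 + 8 + 256 + 1024 + 8192
= 9485


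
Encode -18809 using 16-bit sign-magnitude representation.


Sign bit: 1 (negative)
Magnitude: 18809 = 100100101111001
= 1100100101111001


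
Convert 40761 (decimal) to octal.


Divide by 8 repeatedly:
40761 ÷ 8 = 5095 remainder 1
5095 ÷ 8 = 636 remainder 7
636 ÷ 8 = 79 remainder 4
79 ÷ 8 = 9 remainder 7
9 ÷ 8 = 1 remainder 1
1 ÷ 8 = 0 remainder 1
Reading remainders bottom-up:
= 0o117471


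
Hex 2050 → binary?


Each hex digit → 4 binary bits:
  2 = 0010
  0 = 0000
  5 = 0101
  0 = 0000
Concatenate: 0010 0000 0101 0000
= 0010000001010000


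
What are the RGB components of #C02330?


Hex: #C02330
R = C0₁₆ = 192
G = 23₁₆ = 35
B = 30₁₆ = 48
= RGB(192, 35, 48)


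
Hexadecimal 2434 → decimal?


Positional values:
Position 0: 4 × 16^0 = 4 × 1 = 4
Position 1: 3 × 16^1 = 3 × 16 = 48
Position 2: 4 × 16^2 = 4 × 256 = 1024
Position 3: 2 × 16^3 = 2 × 4096 = 8192
Sum = 4 + 48 + 1024 + 8192
= 9268


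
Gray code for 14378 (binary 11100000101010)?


Binary: 11100000101010
Gray code: G = B XOR (B >> 1)
B >> 1 = 01110000010101
11100000101010 XOR 01110000010101:
  1 XOR 0 = 1
  1 XOR 1 = 0
  1 XOR 1 = 0
  0 XOR 1 = 1
  0 XOR 0 = 0
  0 XOR 0 = 0
  0 XOR 0 = 0
  0 XOR 0 = 0
  1 XOR 0 = 1
  0 XOR 1 = 1
  1 XOR 0 = 1
  0 XOR 1 = 1
  1 XOR 0 = 1
  0 XOR 1 = 1
= 10010000111111


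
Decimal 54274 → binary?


Divide by 2 repeatedly:
54274 ÷ 2 = 27137 remainder 0
27137 ÷ 2 = 13568 remainder 1
13568 ÷ 2 = 6784 remainder 0
6784 ÷ 2 = 3392 remainder 0
3392 ÷ 2 = 1696 remainder 0
1696 ÷ 2 = 848 remainder 0
848 ÷ 2 = 424 remainder 0
424 ÷ 2 = 212 remainder 0
212 ÷ 2 = 106 remainder 0
106 ÷ 2 = 53 remainder 0
53 ÷ 2 = 26 remainder 1
26 ÷ 2 = 13 remainder 0
13 ÷ 2 = 6 remainder 1
6 ÷ 2 = 3 remainder 0
3 ÷ 2 = 1 remainder 1
1 ÷ 2 = 0 remainder 1
Reading remainders bottom-up:
= 1101010000000010


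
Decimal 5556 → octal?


Divide by 8 repeatedly:
5556 ÷ 8 = 694 remainder 4
694 ÷ 8 = 86 remainder 6
86 ÷ 8 = 10 remainder 6
10 ÷ 8 = 1 remainder 2
1 ÷ 8 = 0 remainder 1
Reading remainders bottom-up:
= 0o12664


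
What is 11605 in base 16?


Divide by 16 repeatedly:
11605 ÷ 16 = 725 remainder 5 (5)
725 ÷ 16 = 45 remainder 5 (5)
45 ÷ 16 = 2 remainder 13 (D)
2 ÷ 16 = 0 remainder 2 (2)
Reading remainders bottom-up:
= 0x2D55


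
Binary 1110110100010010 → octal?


Group into 3-bit groups: 001110110100010010
  001 = 1
  110 = 6
  110 = 6
  100 = 4
  010 = 2
  010 = 2
= 0o166422


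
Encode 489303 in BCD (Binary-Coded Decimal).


Each digit → 4-bit binary:
  4 → 0100
  8 → 1000
  9 → 1001
  3 → 0011
  0 → 0000
  3 → 0011
= 0100 1000 1001 0011 0000 0011


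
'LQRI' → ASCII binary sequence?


String: 'LQRI'  (4 characters)
Per-character ASCII lookup:
  'L': uppercase starts at 65: 'L' = 65 + 11 = 76 → 1001100
  'Q': uppercase starts at 65: 'Q' = 65 + 16 = 81 → 1010001
  'R': uppercase starts at 65: 'R' = 65 + 17 = 82 → 1010010
  'I': uppercase starts at 65: 'I' = 65 + 8 = 73 → 1001001
= 1001100 1010001 1010010 1001001


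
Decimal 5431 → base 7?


Divide by 7 repeatedly:
5431 ÷ 7 = 775 remainder 6
775 ÷ 7 = 110 remainder 5
110 ÷ 7 = 15 remainder 5
15 ÷ 7 = 2 remainder 1
2 ÷ 7 = 0 remainder 2
Reading remainders bottom-up:
= 21556


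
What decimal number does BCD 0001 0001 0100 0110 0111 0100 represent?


Each 4-bit group → digit:
  0001 → 1
  0001 → 1
  0100 → 4
  0110 → 6
  0111 → 7
  0100 → 4
= 114674


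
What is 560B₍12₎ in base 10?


Positional values (base 12):
  B × 12^0 = 11 × 1 = 11
  0 × 12^1 = 0 × 12 = 0
  6 × 12^2 = 6 × 144 = 864
  5 × 12^3 = 5 × 1728 = 8640
Sum = 11 + 0 + 864 + 8640
= 9515


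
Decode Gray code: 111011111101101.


Gray code: 111011111101101
MSB stays the same: 1
Each subsequent bit = prev_binary XOR current_gray:
  B[1] = 1 XOR 1 = 0
  B[2] = 0 XOR 1 = 1
  B[3] = 1 XOR 0 = 1
  B[4] = 1 XOR 1 = 0
  B[5] = 0 XOR 1 = 1
  B[6] = 1 XOR 1 = 0
  B[7] = 0 XOR 1 = 1
  B[8] = 1 XOR 1 = 0
  B[9] = 0 XOR 1 = 1
  B[10] = 1 XOR 0 = 1
  B[11] = 1 XOR 1 = 0
  B[12] = 0 XOR 1 = 1
  B[13] = 1 XOR 0 = 1
  B[14] = 1 XOR 1 = 0
= 101101010110110 (23222 decimal)


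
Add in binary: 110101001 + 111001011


Align and add column by column (LSB to MSB, carry propagating):
  0110101001
+ 0111001011
  ----------
  col 0: 1 + 1 + 0 (carry in) = 2 → bit 0, carry out 1
  col 1: 0 + 1 + 1 (carry in) = 2 → bit 0, carry out 1
  col 2: 0 + 0 + 1 (carry in) = 1 → bit 1, carry out 0
  col 3: 1 + 1 + 0 (carry in) = 2 → bit 0, carry out 1
  col 4: 0 + 0 + 1 (carry in) = 1 → bit 1, carry out 0
  col 5: 1 + 0 + 0 (carry in) = 1 → bit 1, carry out 0
  col 6: 0 + 1 + 0 (carry in) = 1 → bit 1, carry out 0
  col 7: 1 + 1 + 0 (carry in) = 2 → bit 0, carry out 1
  col 8: 1 + 1 + 1 (carry in) = 3 → bit 1, carry out 1
  col 9: 0 + 0 + 1 (carry in) = 1 → bit 1, carry out 0
Reading bits MSB→LSB: 1101110100
Strip leading zeros: 1101110100
= 1101110100


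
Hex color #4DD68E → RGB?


Hex: #4DD68E
R = 4D₁₆ = 77
G = D6₁₆ = 214
B = 8E₁₆ = 142
= RGB(77, 214, 142)


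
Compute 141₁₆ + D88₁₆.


Align and add column by column (LSB to MSB, each column mod 16 with carry):
  0141
+ 0D88
  ----
  col 0: 1(1) + 8(8) + 0 (carry in) = 9 → 9(9), carry out 0
  col 1: 4(4) + 8(8) + 0 (carry in) = 12 → C(12), carry out 0
  col 2: 1(1) + D(13) + 0 (carry in) = 14 → E(14), carry out 0
  col 3: 0(0) + 0(0) + 0 (carry in) = 0 → 0(0), carry out 0
Reading digits MSB→LSB: 0EC9
Strip leading zeros: EC9
= 0xEC9


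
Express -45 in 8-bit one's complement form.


Original: 00101101
Invert all bits:
  bit 0: 0 → 1
  bit 1: 0 → 1
  bit 2: 1 → 0
  bit 3: 0 → 1
  bit 4: 1 → 0
  bit 5: 1 → 0
  bit 6: 0 → 1
  bit 7: 1 → 0
= 11010010


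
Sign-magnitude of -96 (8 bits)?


Sign bit: 1 (negative)
Magnitude: 96 = 1100000
= 11100000


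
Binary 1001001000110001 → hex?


Group into 4-bit nibbles: 1001001000110001
  1001 = 9
  0010 = 2
  0011 = 3
  0001 = 1
= 0x9231


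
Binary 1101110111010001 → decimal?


Positional values:
Bit 0: 1 × 2^0 = 1
Bit 4: 1 × 2^4 = 16
Bit 6: 1 × 2^6 = 64
Bit 7: 1 × 2^7 = 128
Bit 8: 1 × 2^8 = 256
Bit 10: 1 × 2^10 = 1024
Bit 11: 1 × 2^11 = 2048
Bit 12: 1 × 2^12 = 4096
Bit 14: 1 × 2^14 = 16384
Bit 15: 1 × 2^15 = 32768
Sum = 1 + 16 + 64 + 128 + 256 + 1024 + 2048 + 4096 + 16384 + 32768
= 56785


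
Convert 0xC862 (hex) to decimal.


Positional values:
Position 0: 2 × 16^0 = 2 × 1 = 2
Position 1: 6 × 16^1 = 6 × 16 = 96
Position 2: 8 × 16^2 = 8 × 256 = 2048
Position 3: C × 16^3 = 12 × 4096 = 49152
Sum = 2 + 96 + 2048 + 49152
= 51298


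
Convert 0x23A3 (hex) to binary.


Each hex digit → 4 binary bits:
  2 = 0010
  3 = 0011
  A = 1010
  3 = 0011
Concatenate: 0010 0011 1010 0011
= 0010001110100011


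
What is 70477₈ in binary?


Each octal digit → 3 binary bits:
  7 = 111
  0 = 000
  4 = 100
  7 = 111
  7 = 111
Concatenate: 111 000 100 111 111
= 111000100111111


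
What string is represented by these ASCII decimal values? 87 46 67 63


Codes (decimal): 87 46 67 63
Per-code ASCII lookup:
  87  (range 65-90: uppercase, 87 - 65 = 22) → 'W'
  46  (special character) → '.'
  67  (range 65-90: uppercase, 67 - 65 = 2) → 'C'
  63  (special character) → '?'
= 'W.C?'


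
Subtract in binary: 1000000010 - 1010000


Align and subtract column by column (LSB to MSB, borrowing when needed):
  1000000010
- 0001010000
  ----------
  col 0: (0 - 0 borrow-in) - 0 → 0 - 0 = 0, borrow out 0
  col 1: (1 - 0 borrow-in) - 0 → 1 - 0 = 1, borrow out 0
  col 2: (0 - 0 borrow-in) - 0 → 0 - 0 = 0, borrow out 0
  col 3: (0 - 0 borrow-in) - 0 → 0 - 0 = 0, borrow out 0
  col 4: (0 - 0 borrow-in) - 1 → borrow from next column: (0+2) - 1 = 1, borrow out 1
  col 5: (0 - 1 borrow-in) - 0 → borrow from next column: (-1+2) - 0 = 1, borrow out 1
  col 6: (0 - 1 borrow-in) - 1 → borrow from next column: (-1+2) - 1 = 0, borrow out 1
  col 7: (0 - 1 borrow-in) - 0 → borrow from next column: (-1+2) - 0 = 1, borrow out 1
  col 8: (0 - 1 borrow-in) - 0 → borrow from next column: (-1+2) - 0 = 1, borrow out 1
  col 9: (1 - 1 borrow-in) - 0 → 0 - 0 = 0, borrow out 0
Reading bits MSB→LSB: 0110110010
Strip leading zeros: 110110010
= 110110010


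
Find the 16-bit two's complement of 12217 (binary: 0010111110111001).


Original: 0010111110111001
Step 1 - Invert all bits: 1101000001000110
Step 2 - Add 1: 1101000001000110 + 1
= 1101000001000111 (represents -12217)


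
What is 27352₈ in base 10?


Positional values:
Position 0: 2 × 8^0 = 2
Position 1: 5 × 8^1 = 40
Position 2: 3 × 8^2 = 192
Position 3: 7 × 8^3 = 3584
Position 4: 2 × 8^4 = 8192
Sum = 2 + 40 + 192 + 3584 + 8192
= 12010


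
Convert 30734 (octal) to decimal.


Positional values:
Position 0: 4 × 8^0 = 4
Position 1: 3 × 8^1 = 24
Position 2: 7 × 8^2 = 448
Position 3: 0 × 8^3 = 0
Position 4: 3 × 8^4 = 12288
Sum = 4 + 24 + 448 + 0 + 12288
= 12764


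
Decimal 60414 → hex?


Divide by 16 repeatedly:
60414 ÷ 16 = 3775 remainder 14 (E)
3775 ÷ 16 = 235 remainder 15 (F)
235 ÷ 16 = 14 remainder 11 (B)
14 ÷ 16 = 0 remainder 14 (E)
Reading remainders bottom-up:
= 0xEBFE


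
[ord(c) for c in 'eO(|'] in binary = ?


String: 'eO(|'  (4 characters)
Per-character ASCII lookup:
  'e': lowercase starts at 97: 'e' = 97 + 4 = 101 → 1100101
  'O': uppercase starts at 65: 'O' = 65 + 14 = 79 → 1001111
  '(': special character: '(' = 40 → 101000
  '|': special character: '|' = 124 → 1111100
= 1100101 1001111 101000 1111100


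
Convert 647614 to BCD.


Each digit → 4-bit binary:
  6 → 0110
  4 → 0100
  7 → 0111
  6 → 0110
  1 → 0001
  4 → 0100
= 0110 0100 0111 0110 0001 0100


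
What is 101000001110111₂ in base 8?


Group into 3-bit groups: 101000001110111
  101 = 5
  000 = 0
  001 = 1
  110 = 6
  111 = 7
= 0o50167


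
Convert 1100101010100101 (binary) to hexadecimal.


Group into 4-bit nibbles: 1100101010100101
  1100 = C
  1010 = A
  1010 = A
  0101 = 5
= 0xCAA5


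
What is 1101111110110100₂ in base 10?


Positional values:
Bit 2: 1 × 2^2 = 4
Bit 4: 1 × 2^4 = 16
Bit 5: 1 × 2^5 = 32
Bit 7: 1 × 2^7 = 128
Bit 8: 1 × 2^8 = 256
Bit 9: 1 × 2^9 = 512
Bit 10: 1 × 2^10 = 1024
Bit 11: 1 × 2^11 = 2048
Bit 12: 1 × 2^12 = 4096
Bit 14: 1 × 2^14 = 16384
Bit 15: 1 × 2^15 = 32768
Sum = 4 + 16 + 32 + 128 + 256 + 512 + 1024 + 2048 + 4096 + 16384 + 32768
= 57268


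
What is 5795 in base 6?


Divide by 6 repeatedly:
5795 ÷ 6 = 965 remainder 5
965 ÷ 6 = 160 remainder 5
160 ÷ 6 = 26 remainder 4
26 ÷ 6 = 4 remainder 2
4 ÷ 6 = 0 remainder 4
Reading remainders bottom-up:
= 42455


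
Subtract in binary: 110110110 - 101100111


Align and subtract column by column (LSB to MSB, borrowing when needed):
  110110110
- 101100111
  ---------
  col 0: (0 - 0 borrow-in) - 1 → borrow from next column: (0+2) - 1 = 1, borrow out 1
  col 1: (1 - 1 borrow-in) - 1 → borrow from next column: (0+2) - 1 = 1, borrow out 1
  col 2: (1 - 1 borrow-in) - 1 → borrow from next column: (0+2) - 1 = 1, borrow out 1
  col 3: (0 - 1 borrow-in) - 0 → borrow from next column: (-1+2) - 0 = 1, borrow out 1
  col 4: (1 - 1 borrow-in) - 0 → 0 - 0 = 0, borrow out 0
  col 5: (1 - 0 borrow-in) - 1 → 1 - 1 = 0, borrow out 0
  col 6: (0 - 0 borrow-in) - 1 → borrow from next column: (0+2) - 1 = 1, borrow out 1
  col 7: (1 - 1 borrow-in) - 0 → 0 - 0 = 0, borrow out 0
  col 8: (1 - 0 borrow-in) - 1 → 1 - 1 = 0, borrow out 0
Reading bits MSB→LSB: 001001111
Strip leading zeros: 1001111
= 1001111


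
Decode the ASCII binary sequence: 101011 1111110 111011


Codes (binary): 101011 1111110 111011
Per-code ASCII lookup:
  101011 = 43  (special character) → '+'
  1111110 = 126  (special character) → '~'
  111011 = 59  (special character) → ';'
= '+~;'
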